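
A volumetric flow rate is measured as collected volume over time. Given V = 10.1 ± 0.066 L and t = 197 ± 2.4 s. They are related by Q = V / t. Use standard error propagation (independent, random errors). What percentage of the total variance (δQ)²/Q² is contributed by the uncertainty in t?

77.7%

(δQ/Q)² = (1·δV/V)² + (-1·δt/t)²
  V term: (1×0.00653)² = 4.27e-05
  t term: (-1×0.0122)² = 0.000148
Total = 0.000191. Share from t = 0.000148/0.000191 = 0.777.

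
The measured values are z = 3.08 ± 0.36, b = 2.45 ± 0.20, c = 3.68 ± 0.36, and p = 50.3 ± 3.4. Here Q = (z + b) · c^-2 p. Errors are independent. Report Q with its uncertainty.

Let u = z + b = 5.53. δu = √(δz² + δb²) = √(0.130 + 0.0400) = 0.412, so δu/u = 0.0745.
Q is then a monomial in u, c, p:
δQ/Q = √((δu/u)² + (-2·δc/c)² + (1·δp/p)²) = √(0.00555 + 0.0383 + 0.00457) = 0.220
Q = 20.5, so δQ = 0.220 × 20.5 = 4.52.

20.5 ± 4.52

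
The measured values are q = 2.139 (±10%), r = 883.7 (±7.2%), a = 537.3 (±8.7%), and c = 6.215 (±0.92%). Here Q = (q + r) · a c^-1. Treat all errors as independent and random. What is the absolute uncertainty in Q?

Let u = q + r = 885.8. δu = √(δq² + δr²) = √(0.0458 + 4050) = 63.6, so δu/u = 0.0718.
Q is then a monomial in u, a, c:
δQ/Q = √((δu/u)² + (1·δa/a)² + (-1·δc/c)²) = √(0.00516 + 0.00757 + 8.46e-05) = 0.113
Q = 76580, so δQ = 0.113 × 76580 = 8670.

8670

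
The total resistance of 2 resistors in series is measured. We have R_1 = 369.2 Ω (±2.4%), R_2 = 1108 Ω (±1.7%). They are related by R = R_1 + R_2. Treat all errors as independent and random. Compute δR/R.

0.0141

Sums and differences: (δR)² = Σ (cᵢ δxᵢ)².
  (δR_1)² = 78.5;  (δR_2)² = 355
δR = √(433) = 20.8 Ω
R = 1477 Ω, so δR/R = 20.8/1477 = 0.0141.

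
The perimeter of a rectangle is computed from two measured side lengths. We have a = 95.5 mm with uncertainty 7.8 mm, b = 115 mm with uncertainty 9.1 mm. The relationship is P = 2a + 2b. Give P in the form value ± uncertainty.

Sums and differences: (δP)² = Σ (cᵢ δxᵢ)².
  (2·δa)² = 243;  (2·δb)² = 331
δP = √(575) = 24.0 mm
P = 421 mm.

421 ± 24.0 mm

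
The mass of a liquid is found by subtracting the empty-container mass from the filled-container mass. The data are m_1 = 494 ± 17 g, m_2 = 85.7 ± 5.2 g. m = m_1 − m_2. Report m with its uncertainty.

For a sum/difference, combine absolute errors in quadrature:
  (δm_1)² = 289;  (δm_2)² = 27.0
δm = √(316) = 17.8 g
m = 408 g.

408 ± 17.8 g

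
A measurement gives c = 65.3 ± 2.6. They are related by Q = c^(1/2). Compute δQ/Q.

0.0199

Relative error in a monomial: (δQ/Q)² = Σ (nᵢ · δxᵢ/xᵢ)².
  (½·δc/c)² = (0.5×0.0398)² = 0.000396
δQ/Q = √(0.000396) = 0.0199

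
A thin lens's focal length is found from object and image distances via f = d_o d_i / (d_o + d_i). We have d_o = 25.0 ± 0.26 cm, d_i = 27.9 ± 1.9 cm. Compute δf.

0.430 cm

∂f/∂d_o = (d_i/(d_o+d_i))² = 0.278;  ∂f/∂d_i = (d_o/(d_o+d_i))² = 0.223
δf = √((∂f/∂d_o · δd_o)² + (∂f/∂d_i · δd_i)²) = √(0.00523 + 0.180) = 0.430 cm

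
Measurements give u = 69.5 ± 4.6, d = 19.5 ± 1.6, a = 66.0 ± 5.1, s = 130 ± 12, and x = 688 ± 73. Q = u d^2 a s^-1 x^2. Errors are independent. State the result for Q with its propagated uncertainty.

(6.35 ± 1.91) × 10^9

Relative error in a monomial: (δQ/Q)² = Σ (nᵢ · δxᵢ/xᵢ)².
  (1·δu/u)² = (1×0.0662)² = 0.00438;  (2·δd/d)² = (2×0.0821)² = 0.0269;  (1·δa/a)² = (1×0.0773)² = 0.00597;  (-1·δs/s)² = (-1×0.0923)² = 0.00852;  (2·δx/x)² = (2×0.106)² = 0.0450
δQ/Q = √(0.0908) = 0.301
Q = 6.35e+09, so δQ = 0.301 × 6.35e+09 = 1.91e+09.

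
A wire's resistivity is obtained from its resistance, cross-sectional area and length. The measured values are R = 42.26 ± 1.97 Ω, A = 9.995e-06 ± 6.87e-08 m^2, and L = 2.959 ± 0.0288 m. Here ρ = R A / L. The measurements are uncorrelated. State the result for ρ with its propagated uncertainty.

For a monomial ρ ∝ R, A, L^-1, fractional errors add in quadrature:
  (1·δR/R)² = (1×0.0466)² = 0.00217;  (1·δA/A)² = (1×0.00687)² = 4.72e-05;  (-1·δL/L)² = (-1×0.00973)² = 9.47e-05
δρ/ρ = √(0.00232) = 0.0481
ρ = 0.0001427 Ω·m, so δρ = 0.0481 × 0.0001427 = 6.87e-06 Ω·m.

(1.427 ± 0.0687) × 10^-4 Ω·m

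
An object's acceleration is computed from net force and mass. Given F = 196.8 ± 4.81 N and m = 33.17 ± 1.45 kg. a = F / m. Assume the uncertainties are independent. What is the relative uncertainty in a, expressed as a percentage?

Products/powers → add relative errors in quadrature, weighted by exponent:
  (1·δF/F)² = (1×0.0244)² = 0.000597;  (-1·δm/m)² = (-1×0.0437)² = 0.00191
δa/a = √(0.00251) = 0.0501

5.01%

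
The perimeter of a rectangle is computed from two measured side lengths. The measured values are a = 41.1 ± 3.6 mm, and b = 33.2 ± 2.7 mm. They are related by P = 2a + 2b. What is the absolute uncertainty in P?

9.00 mm

For a sum/difference, combine absolute errors in quadrature:
  (2·δa)² = 51.8;  (2·δb)² = 29.2
δP = √(81.0) = 9.00 mm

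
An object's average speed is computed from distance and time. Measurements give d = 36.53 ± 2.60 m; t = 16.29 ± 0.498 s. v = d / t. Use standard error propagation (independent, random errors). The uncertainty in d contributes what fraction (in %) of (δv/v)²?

84.4%

(δv/v)² = (1·δd/d)² + (-1·δt/t)²
  d term: (1×0.0712)² = 0.00507
  t term: (-1×0.0306)² = 0.000935
Total = 0.00600. Share from d = 0.00507/0.00600 = 0.844.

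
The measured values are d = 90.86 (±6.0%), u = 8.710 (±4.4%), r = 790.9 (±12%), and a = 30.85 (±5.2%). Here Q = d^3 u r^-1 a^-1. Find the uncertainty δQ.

60.7

Each factor contributes (exponent × relative error)² to (δQ/Q)²:
  (3·δd/d)² = (3×0.0600)² = 0.0324;  (1·δu/u)² = (1×0.0440)² = 0.00194;  (-1·δr/r)² = (-1×0.120)² = 0.0144;  (-1·δa/a)² = (-1×0.0520)² = 0.00270
δQ/Q = √(0.0514) = 0.227
Q = 267.8, so δQ = 0.227 × 267.8 = 60.7.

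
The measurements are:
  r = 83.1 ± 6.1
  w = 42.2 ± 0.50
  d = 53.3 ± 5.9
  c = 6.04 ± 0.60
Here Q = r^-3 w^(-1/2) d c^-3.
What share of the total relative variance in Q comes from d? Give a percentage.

8.19%

(δQ/Q)² = (-3·δr/r)² + (−½·δw/w)² + (1·δd/d)² + (-3·δc/c)²
  r term: (-3×0.0734)² = 0.0485
  w term: (-0.5×0.0118)² = 3.51e-05
  d term: (1×0.111)² = 0.0123
  c term: (-3×0.0993)² = 0.0888
Total = 0.150. Share from d = 0.0123/0.150 = 0.0819.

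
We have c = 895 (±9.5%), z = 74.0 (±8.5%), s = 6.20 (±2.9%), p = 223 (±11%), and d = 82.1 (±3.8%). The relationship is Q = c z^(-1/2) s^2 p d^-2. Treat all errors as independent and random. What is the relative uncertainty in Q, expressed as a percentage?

Since Q is a product/quotient, work with relative uncertainties:
  (1·δc/c)² = (1×0.0950)² = 0.00903;  (−½·δz/z)² = (-0.5×0.0850)² = 0.00181;  (2·δs/s)² = (2×0.0290)² = 0.00336;  (1·δp/p)² = (1×0.110)² = 0.0121;  (-2·δd/d)² = (-2×0.0380)² = 0.00578
δQ/Q = √(0.0321) = 0.179

17.9%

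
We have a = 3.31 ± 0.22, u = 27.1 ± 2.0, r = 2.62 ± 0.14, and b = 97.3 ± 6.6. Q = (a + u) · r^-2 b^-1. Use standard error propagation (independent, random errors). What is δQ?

Let w = a + u = 30.4. δw = √(δa² + δu²) = √(0.0484 + 4.00) = 2.01, so δw/w = 0.0662.
Q is then a monomial in w, r, b:
δQ/Q = √((δw/w)² + (-2·δr/r)² + (-1·δb/b)²) = √(0.00438 + 0.0114 + 0.00460) = 0.143
Q = 0.0455, so δQ = 0.143 × 0.0455 = 0.00650.

0.00650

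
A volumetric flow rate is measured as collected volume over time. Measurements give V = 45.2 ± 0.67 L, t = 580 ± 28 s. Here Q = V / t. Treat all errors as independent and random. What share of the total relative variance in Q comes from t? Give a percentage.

91.4%

(δQ/Q)² = (1·δV/V)² + (-1·δt/t)²
  V term: (1×0.0148)² = 0.000220
  t term: (-1×0.0483)² = 0.00233
Total = 0.00255. Share from t = 0.00233/0.00255 = 0.914.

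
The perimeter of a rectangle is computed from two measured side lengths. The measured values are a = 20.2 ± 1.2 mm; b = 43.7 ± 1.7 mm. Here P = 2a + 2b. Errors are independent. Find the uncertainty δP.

P is a linear combination, so absolute uncertainties add in quadrature:
  (2·δa)² = 5.76;  (2·δb)² = 11.6
δP = √(17.3) = 4.16 mm

4.16 mm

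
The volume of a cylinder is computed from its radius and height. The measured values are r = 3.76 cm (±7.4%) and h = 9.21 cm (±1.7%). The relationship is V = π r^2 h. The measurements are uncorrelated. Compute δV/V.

Each factor contributes (exponent × relative error)² to (δV/V)²:
  (2·δr/r)² = (2×0.0740)² = 0.0219;  (1·δh/h)² = (1×0.0170)² = 0.000289
δV/V = √(0.0222) = 0.149

0.149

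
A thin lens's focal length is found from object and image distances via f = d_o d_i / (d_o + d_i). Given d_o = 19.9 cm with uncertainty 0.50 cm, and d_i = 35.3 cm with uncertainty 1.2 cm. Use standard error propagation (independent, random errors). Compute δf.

0.257 cm

∂f/∂d_o = (d_i/(d_o+d_i))² = 0.409;  ∂f/∂d_i = (d_o/(d_o+d_i))² = 0.130
δf = √((∂f/∂d_o · δd_o)² + (∂f/∂d_i · δd_i)²) = √(0.0418 + 0.0243) = 0.257 cm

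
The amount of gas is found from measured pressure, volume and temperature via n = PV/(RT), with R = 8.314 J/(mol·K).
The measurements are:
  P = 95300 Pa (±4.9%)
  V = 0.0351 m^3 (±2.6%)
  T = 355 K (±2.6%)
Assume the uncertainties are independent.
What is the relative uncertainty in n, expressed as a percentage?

For a monomial n ∝ P, V, T^-1, fractional errors add in quadrature:
  (1·δP/P)² = (1×0.0490)² = 0.00240;  (1·δV/V)² = (1×0.0260)² = 0.000676;  (-1·δT/T)² = (-1×0.0260)² = 0.000676
δn/n = √(0.00375) = 0.0613

6.13%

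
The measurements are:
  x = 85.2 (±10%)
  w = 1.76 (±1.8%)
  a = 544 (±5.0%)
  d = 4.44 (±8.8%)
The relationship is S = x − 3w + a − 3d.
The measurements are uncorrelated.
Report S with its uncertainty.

611 ± 28.5

Sums and differences: (δS)² = Σ (cᵢ δxᵢ)².
  (δx)² = 72.6;  (3·δw)² = 0.00903;  (δa)² = 740;  (3·δd)² = 1.37
δS = √(814) = 28.5
S = 611.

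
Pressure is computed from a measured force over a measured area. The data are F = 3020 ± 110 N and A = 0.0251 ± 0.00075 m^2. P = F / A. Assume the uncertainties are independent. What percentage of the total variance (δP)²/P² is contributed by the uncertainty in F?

59.8%

(δP/P)² = (1·δF/F)² + (-1·δA/A)²
  F term: (1×0.0364)² = 0.00133
  A term: (-1×0.0299)² = 0.000893
Total = 0.00222. Share from F = 0.00133/0.00222 = 0.598.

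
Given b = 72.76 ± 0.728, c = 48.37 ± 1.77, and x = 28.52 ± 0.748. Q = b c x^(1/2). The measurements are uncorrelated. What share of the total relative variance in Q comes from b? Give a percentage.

6.21%

(δQ/Q)² = (1·δb/b)² + (1·δc/c)² + (½·δx/x)²
  b term: (1×0.0100)² = 0.000100
  c term: (1×0.0366)² = 0.00134
  x term: (0.5×0.0262)² = 0.000172
Total = 0.00161. Share from b = 0.000100/0.00161 = 0.0621.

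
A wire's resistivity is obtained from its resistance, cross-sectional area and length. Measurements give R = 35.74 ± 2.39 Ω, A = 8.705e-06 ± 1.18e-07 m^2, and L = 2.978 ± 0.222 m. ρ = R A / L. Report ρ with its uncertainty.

Each factor contributes (exponent × relative error)² to (δρ/ρ)²:
  (1·δR/R)² = (1×0.0669)² = 0.00447;  (1·δA/A)² = (1×0.0136)² = 0.000184;  (-1·δL/L)² = (-1×0.0745)² = 0.00556
δρ/ρ = √(0.0102) = 0.101
ρ = 0.0001045 Ω·m, so δρ = 0.101 × 0.0001045 = 1.06e-05 Ω·m.

(1.045 ± 0.106) × 10^-4 Ω·m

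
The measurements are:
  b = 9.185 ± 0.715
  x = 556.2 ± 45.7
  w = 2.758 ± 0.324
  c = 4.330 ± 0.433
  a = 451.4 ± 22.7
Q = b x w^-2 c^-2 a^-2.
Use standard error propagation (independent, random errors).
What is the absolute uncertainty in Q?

6.04e-05

For a monomial Q ∝ b, x, w^-2, c^-2, a^-2, fractional errors add in quadrature:
  (1·δb/b)² = (1×0.0778)² = 0.00606;  (1·δx/x)² = (1×0.0822)² = 0.00675;  (-2·δw/w)² = (-2×0.117)² = 0.0552;  (-2·δc/c)² = (-2×0.100)² = 0.0400;  (-2·δa/a)² = (-2×0.0503)² = 0.0101
δQ/Q = √(0.118) = 0.344
Q = 0.0001758, so δQ = 0.344 × 0.0001758 = 6.04e-05.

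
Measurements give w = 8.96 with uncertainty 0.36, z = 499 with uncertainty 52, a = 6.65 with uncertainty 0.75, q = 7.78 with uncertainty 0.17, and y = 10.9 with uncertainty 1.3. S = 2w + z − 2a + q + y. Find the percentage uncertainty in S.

9.96%

Sums and differences: (δS)² = Σ (cᵢ δxᵢ)².
  (2·δw)² = 0.518;  (δz)² = 2700;  (2·δa)² = 2.25;  (δq)² = 0.0289;  (δy)² = 1.69
δS = √(2710) = 52.0
S = 522, so δS/S = 52.0/522 = 0.0996.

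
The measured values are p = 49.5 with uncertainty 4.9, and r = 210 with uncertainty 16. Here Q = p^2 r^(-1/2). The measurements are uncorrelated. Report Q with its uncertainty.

Each factor contributes (exponent × relative error)² to (δQ/Q)²:
  (2·δp/p)² = (2×0.0990)² = 0.0392;  (−½·δr/r)² = (-0.5×0.0762)² = 0.00145
δQ/Q = √(0.0406) = 0.202
Q = 169, so δQ = 0.202 × 169 = 34.1.

169 ± 34.1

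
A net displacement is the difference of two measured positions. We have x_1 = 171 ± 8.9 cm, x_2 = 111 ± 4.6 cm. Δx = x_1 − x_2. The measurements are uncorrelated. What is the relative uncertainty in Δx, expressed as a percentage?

For a sum/difference, combine absolute errors in quadrature:
  (δx_1)² = 79.2;  (δx_2)² = 21.2
δΔx = √(100) = 10.0 cm
Δx = 60.0 cm, so δΔx/Δx = 10.0/60.0 = 0.167.

16.7%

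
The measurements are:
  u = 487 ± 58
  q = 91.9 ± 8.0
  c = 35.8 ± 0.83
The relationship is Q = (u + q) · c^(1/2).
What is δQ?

353

Let w = u + q = 579. δw = √(δu² + δq²) = √(3360 + 64.0) = 58.5, so δw/w = 0.101.
Q is then a monomial in w, c:
δQ/Q = √((δw/w)² + (½·δc/c)²) = √(0.0102 + 0.000134) = 0.102
Q = 3460, so δQ = 0.102 × 3460 = 353.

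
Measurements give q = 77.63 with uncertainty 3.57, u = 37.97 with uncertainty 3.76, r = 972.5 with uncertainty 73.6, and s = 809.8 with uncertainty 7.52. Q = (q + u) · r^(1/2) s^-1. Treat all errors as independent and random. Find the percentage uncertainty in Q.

Let w = q + u = 115.6. δw = √(δq² + δu²) = √(12.7 + 14.1) = 5.18, so δw/w = 0.0449.
Q is then a monomial in w, r, s:
δQ/Q = √((δw/w)² + (½·δr/r)² + (-1·δs/s)²) = √(0.00201 + 0.00143 + 8.62e-05) = 0.0594

5.94%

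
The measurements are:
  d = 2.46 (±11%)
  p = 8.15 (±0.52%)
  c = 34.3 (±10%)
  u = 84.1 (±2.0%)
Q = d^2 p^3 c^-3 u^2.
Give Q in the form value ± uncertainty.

For a monomial Q ∝ d^2, p^3, c^-3, u^2, fractional errors add in quadrature:
  (2·δd/d)² = (2×0.110)² = 0.0484;  (3·δp/p)² = (3×0.00520)² = 0.000243;  (-3·δc/c)² = (-3×0.100)² = 0.0900;  (2·δu/u)² = (2×0.0200)² = 0.00160
δQ/Q = √(0.140) = 0.374
Q = 574, so δQ = 0.374 × 574 = 215.

574 ± 215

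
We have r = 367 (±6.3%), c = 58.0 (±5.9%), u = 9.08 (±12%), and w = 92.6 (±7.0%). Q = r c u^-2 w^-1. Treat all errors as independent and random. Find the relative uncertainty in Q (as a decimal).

Since Q is a product/quotient, work with relative uncertainties:
  (1·δr/r)² = (1×0.0630)² = 0.00397;  (1·δc/c)² = (1×0.0590)² = 0.00348;  (-2·δu/u)² = (-2×0.120)² = 0.0576;  (-1·δw/w)² = (-1×0.0700)² = 0.00490
δQ/Q = √(0.0699) = 0.264

0.264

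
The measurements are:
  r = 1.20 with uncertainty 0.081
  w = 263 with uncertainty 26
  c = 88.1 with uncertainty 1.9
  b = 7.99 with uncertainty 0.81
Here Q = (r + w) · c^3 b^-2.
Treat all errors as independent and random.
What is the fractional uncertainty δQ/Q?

0.234

Let u = r + w = 264. δu = √(δr² + δw²) = √(0.00656 + 676) = 26.0, so δu/u = 0.0984.
Q is then a monomial in u, c, b:
δQ/Q = √((δu/u)² + (3·δc/c)² + (-2·δb/b)²) = √(0.00968 + 0.00419 + 0.0411) = 0.234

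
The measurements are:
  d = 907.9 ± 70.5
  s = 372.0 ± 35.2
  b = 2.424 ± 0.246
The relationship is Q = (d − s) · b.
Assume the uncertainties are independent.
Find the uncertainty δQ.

Let u = d − s = 535.9. δu = √(δd² + δs²) = √(4970 + 1240) = 78.8, so δu/u = 0.147.
Q is then a monomial in u, b:
δQ/Q = √((δu/u)² + (1·δb/b)²) = √(0.0216 + 0.0103) = 0.179
Q = 1299, so δQ = 0.179 × 1299 = 232.

232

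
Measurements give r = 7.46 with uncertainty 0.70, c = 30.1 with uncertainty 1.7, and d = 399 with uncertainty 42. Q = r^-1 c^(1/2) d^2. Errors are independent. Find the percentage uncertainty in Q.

Relative error in a monomial: (δQ/Q)² = Σ (nᵢ · δxᵢ/xᵢ)².
  (-1·δr/r)² = (-1×0.0938)² = 0.00880;  (½·δc/c)² = (0.5×0.0565)² = 0.000797;  (2·δd/d)² = (2×0.105)² = 0.0443
δQ/Q = √(0.0539) = 0.232

23.2%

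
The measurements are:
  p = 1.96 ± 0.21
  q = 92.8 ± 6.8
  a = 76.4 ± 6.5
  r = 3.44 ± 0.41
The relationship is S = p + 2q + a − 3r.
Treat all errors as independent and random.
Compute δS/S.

For a sum/difference, combine absolute errors in quadrature:
  (δp)² = 0.0441;  (2·δq)² = 185;  (δa)² = 42.2;  (3·δr)² = 1.51
δS = √(229) = 15.1
S = 254, so δS/S = 15.1/254 = 0.0596.

0.0596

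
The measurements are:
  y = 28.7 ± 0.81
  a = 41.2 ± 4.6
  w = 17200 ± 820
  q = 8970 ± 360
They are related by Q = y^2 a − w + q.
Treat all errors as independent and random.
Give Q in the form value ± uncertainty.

Let p = y^2·a = 33900. δp/p = √((2·δy/y)² + (1·δa/a)²) = √(0.00319 + 0.0125) = 0.125, so δp = 4250.
Q = p − w + q: δQ = √(δp² + δw² + δq²) = √(1.8e+07 + 6.72e+05 + 1.3e+05) = 4340
Q = 25700.

25700 ± 4340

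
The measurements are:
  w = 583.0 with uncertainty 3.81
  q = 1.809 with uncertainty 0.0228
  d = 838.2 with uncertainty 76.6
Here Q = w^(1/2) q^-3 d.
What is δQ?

Since Q is a product/quotient, work with relative uncertainties:
  (½·δw/w)² = (0.5×0.00654)² = 1.07e-05;  (-3·δq/q)² = (-3×0.0126)² = 0.00143;  (1·δd/d)² = (1×0.0914)² = 0.00835
δQ/Q = √(0.00979) = 0.0990
Q = 3419, so δQ = 0.0990 × 3419 = 338.

338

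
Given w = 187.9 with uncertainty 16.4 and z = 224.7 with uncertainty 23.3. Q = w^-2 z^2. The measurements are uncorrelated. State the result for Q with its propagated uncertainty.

Since Q is a product/quotient, work with relative uncertainties:
  (-2·δw/w)² = (-2×0.0873)² = 0.0305;  (2·δz/z)² = (2×0.104)² = 0.0430
δQ/Q = √(0.0735) = 0.271
Q = 1.430, so δQ = 0.271 × 1.430 = 0.388.

1.430 ± 0.388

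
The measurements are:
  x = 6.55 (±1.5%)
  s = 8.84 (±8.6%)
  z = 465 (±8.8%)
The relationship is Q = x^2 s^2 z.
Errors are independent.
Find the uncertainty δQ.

3.05e+05

Products/powers → add relative errors in quadrature, weighted by exponent:
  (2·δx/x)² = (2×0.0150)² = 0.000900;  (2·δs/s)² = (2×0.0860)² = 0.0296;  (1·δz/z)² = (1×0.0880)² = 0.00774
δQ/Q = √(0.0382) = 0.196
Q = 1.56e+06, so δQ = 0.196 × 1.56e+06 = 3.05e+05.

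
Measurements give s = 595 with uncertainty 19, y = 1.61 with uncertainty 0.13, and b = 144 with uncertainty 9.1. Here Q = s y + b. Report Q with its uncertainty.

Let p = s·y = 958. δp/p = √((1·δs/s)² + (1·δy/y)²) = √(0.00102 + 0.00652) = 0.0868, so δp = 83.2.
Q = p + b: δQ = √(δp² + δb²) = √(6920 + 82.8) = 83.7
Q = 1100.

1100 ± 83.7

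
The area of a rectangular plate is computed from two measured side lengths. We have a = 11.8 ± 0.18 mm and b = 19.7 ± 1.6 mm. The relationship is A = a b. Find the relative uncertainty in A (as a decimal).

Since A is a product/quotient, work with relative uncertainties:
  (1·δa/a)² = (1×0.0153)² = 0.000233;  (1·δb/b)² = (1×0.0812)² = 0.00660
δA/A = √(0.00683) = 0.0826

0.0826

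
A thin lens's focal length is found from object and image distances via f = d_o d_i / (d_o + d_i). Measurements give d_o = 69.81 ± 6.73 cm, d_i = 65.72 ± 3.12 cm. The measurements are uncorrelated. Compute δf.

∂f/∂d_o = (d_i/(d_o+d_i))² = 0.235;  ∂f/∂d_i = (d_o/(d_o+d_i))² = 0.265
δf = √((∂f/∂d_o · δd_o)² + (∂f/∂d_i · δd_i)²) = √(2.50 + 0.685) = 1.79 cm

1.79 cm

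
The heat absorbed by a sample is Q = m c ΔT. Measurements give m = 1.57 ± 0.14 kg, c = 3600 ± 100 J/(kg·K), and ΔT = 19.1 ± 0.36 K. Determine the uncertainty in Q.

Each factor contributes (exponent × relative error)² to (δQ/Q)²:
  (1·δm/m)² = (1×0.0892)² = 0.00795;  (1·δc/c)² = (1×0.0278)² = 0.000772;  (1·δΔT/ΔT)² = (1×0.0188)² = 0.000355
δQ/Q = √(0.00908) = 0.0953
Q = 1.08e+05 J, so δQ = 0.0953 × 1.08e+05 = 10300 J.

10300 J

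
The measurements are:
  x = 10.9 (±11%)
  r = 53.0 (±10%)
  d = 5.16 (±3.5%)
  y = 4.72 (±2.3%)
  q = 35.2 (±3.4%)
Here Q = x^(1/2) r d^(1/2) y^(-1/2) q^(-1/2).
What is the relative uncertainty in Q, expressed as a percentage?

11.7%

For a monomial Q ∝ x^(1/2), r, d^(1/2), y^(-1/2), q^(-1/2), fractional errors add in quadrature:
  (½·δx/x)² = (0.5×0.110)² = 0.00302;  (1·δr/r)² = (1×0.100)² = 0.0100;  (½·δd/d)² = (0.5×0.0350)² = 0.000306;  (−½·δy/y)² = (-0.5×0.0230)² = 0.000132;  (−½·δq/q)² = (-0.5×0.0340)² = 0.000289
δQ/Q = √(0.0138) = 0.117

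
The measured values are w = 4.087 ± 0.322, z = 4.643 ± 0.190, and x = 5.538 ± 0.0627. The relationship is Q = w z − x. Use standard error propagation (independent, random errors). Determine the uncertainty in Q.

1.69

Let p = w·z = 18.98. δp/p = √((1·δw/w)² + (1·δz/z)²) = √(0.00621 + 0.00167) = 0.0888, so δp = 1.68.
Q = p − x: δQ = √(δp² + δx²) = √(2.84 + 0.00393) = 1.69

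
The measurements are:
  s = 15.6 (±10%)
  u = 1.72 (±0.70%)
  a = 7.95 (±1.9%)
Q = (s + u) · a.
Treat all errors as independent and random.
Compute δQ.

Let w = s + u = 17.3. δw = √(δs² + δu²) = √(2.43 + 0.000145) = 1.56, so δw/w = 0.0901.
Q is then a monomial in w, a:
δQ/Q = √((δw/w)² + (1·δa/a)²) = √(0.00811 + 0.000361) = 0.0921
Q = 138, so δQ = 0.0921 × 138 = 12.7.

12.7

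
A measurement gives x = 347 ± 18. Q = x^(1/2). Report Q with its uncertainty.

18.6 ± 0.483

Q ∝ x^(1/2), so δQ/Q = |½| · δx/x = 0.5 × 0.0519 = 0.0259.
Q = 18.6, so δQ = 0.0259 × 18.6 = 0.483.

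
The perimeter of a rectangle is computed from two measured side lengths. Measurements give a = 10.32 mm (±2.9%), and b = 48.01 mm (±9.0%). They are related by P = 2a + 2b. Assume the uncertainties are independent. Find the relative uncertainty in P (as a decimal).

Sums and differences: (δP)² = Σ (cᵢ δxᵢ)².
  (2·δa)² = 0.358;  (2·δb)² = 74.7
δP = √(75.0) = 8.66 mm
P = 116.7 mm, so δP/P = 8.66/116.7 = 0.0743.

0.0743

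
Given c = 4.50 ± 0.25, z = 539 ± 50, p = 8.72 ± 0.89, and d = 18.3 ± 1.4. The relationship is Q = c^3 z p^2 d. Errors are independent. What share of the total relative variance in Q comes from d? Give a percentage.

(δQ/Q)² = (3·δc/c)² + (1·δz/z)² + (2·δp/p)² + (1·δd/d)²
  c term: (3×0.0556)² = 0.0278
  z term: (1×0.0928)² = 0.00861
  p term: (2×0.102)² = 0.0417
  d term: (1×0.0765)² = 0.00585
Total = 0.0839. Share from d = 0.00585/0.0839 = 0.0698.

6.98%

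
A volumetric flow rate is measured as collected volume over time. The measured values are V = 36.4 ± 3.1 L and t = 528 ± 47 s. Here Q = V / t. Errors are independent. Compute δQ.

Since Q is a product/quotient, work with relative uncertainties:
  (1·δV/V)² = (1×0.0852)² = 0.00725;  (-1·δt/t)² = (-1×0.0890)² = 0.00792
δQ/Q = √(0.0152) = 0.123
Q = 0.0689 L/s, so δQ = 0.123 × 0.0689 = 0.00849 L/s.

0.00849 L/s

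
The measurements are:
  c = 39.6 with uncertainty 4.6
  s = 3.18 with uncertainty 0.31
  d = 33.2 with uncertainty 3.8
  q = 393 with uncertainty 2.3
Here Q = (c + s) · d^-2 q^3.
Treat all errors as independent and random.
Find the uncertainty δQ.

5.97e+05

Let u = c + s = 42.8. δu = √(δc² + δs²) = √(21.2 + 0.0961) = 4.61, so δu/u = 0.108.
Q is then a monomial in u, d, q:
δQ/Q = √((δu/u)² + (-2·δd/d)² + (3·δq/q)²) = √(0.0116 + 0.0524 + 0.000308) = 0.254
Q = 2.36e+06, so δQ = 0.254 × 2.36e+06 = 5.97e+05.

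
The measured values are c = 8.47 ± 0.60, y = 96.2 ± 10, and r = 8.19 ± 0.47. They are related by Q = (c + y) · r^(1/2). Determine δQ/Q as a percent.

Let u = c + y = 105. δu = √(δc² + δy²) = √(0.360 + 100) = 10.0, so δu/u = 0.0957.
Q is then a monomial in u, r:
δQ/Q = √((δu/u)² + (½·δr/r)²) = √(0.00916 + 0.000823) = 0.0999

9.99%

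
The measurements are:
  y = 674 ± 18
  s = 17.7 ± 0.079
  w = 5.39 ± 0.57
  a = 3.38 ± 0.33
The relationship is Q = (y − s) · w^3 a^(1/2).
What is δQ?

60900

Let u = y − s = 656. δu = √(δy² + δs²) = √(324 + 0.00624) = 18.0, so δu/u = 0.0274.
Q is then a monomial in u, w, a:
δQ/Q = √((δu/u)² + (3·δw/w)² + (½·δa/a)²) = √(0.000752 + 0.101 + 0.00238) = 0.322
Q = 1.89e+05, so δQ = 0.322 × 1.89e+05 = 60900.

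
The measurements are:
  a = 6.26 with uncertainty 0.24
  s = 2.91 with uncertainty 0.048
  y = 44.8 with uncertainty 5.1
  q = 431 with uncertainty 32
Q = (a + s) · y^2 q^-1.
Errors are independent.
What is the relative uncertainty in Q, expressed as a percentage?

Let u = a + s = 9.17. δu = √(δa² + δs²) = √(0.0576 + 0.00230) = 0.245, so δu/u = 0.0267.
Q is then a monomial in u, y, q:
δQ/Q = √((δu/u)² + (2·δy/y)² + (-1·δq/q)²) = √(0.000712 + 0.0518 + 0.00551) = 0.241

24.1%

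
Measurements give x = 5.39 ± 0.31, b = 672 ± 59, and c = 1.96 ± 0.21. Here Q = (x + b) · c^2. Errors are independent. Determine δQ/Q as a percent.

Let u = x + b = 677. δu = √(δx² + δb²) = √(0.0961 + 3480) = 59.0, so δu/u = 0.0871.
Q is then a monomial in u, c:
δQ/Q = √((δu/u)² + (2·δc/c)²) = √(0.00759 + 0.0459) = 0.231

23.1%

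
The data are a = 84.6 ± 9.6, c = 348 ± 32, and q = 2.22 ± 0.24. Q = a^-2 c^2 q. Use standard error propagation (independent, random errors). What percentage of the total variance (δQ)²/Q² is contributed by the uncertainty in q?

12.0%

(δQ/Q)² = (-2·δa/a)² + (2·δc/c)² + (1·δq/q)²
  a term: (-2×0.113)² = 0.0515
  c term: (2×0.0920)² = 0.0338
  q term: (1×0.108)² = 0.0117
Total = 0.0970. Share from q = 0.0117/0.0970 = 0.120.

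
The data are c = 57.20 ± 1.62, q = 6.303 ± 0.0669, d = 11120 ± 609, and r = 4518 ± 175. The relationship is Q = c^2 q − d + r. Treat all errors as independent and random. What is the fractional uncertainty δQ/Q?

0.0961

Let p = c^2·q = 20620. δp/p = √((2·δc/c)² + (1·δq/q)²) = √(0.00321 + 0.000113) = 0.0576, so δp = 1190.
Q = p − d + r: δQ = √(δp² + δd² + δr²) = √(1.41e+06 + 3.71e+05 + 30600) = 1350
Q = 14020, so δQ/Q = 1350/14020 = 0.0961.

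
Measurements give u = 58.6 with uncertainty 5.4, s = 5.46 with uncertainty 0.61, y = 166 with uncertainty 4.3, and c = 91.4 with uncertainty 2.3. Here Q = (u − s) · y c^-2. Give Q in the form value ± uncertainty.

1.06 ± 0.123

Let w = u − s = 53.1. δw = √(δu² + δs²) = √(29.2 + 0.372) = 5.43, so δw/w = 0.102.
Q is then a monomial in w, y, c:
δQ/Q = √((δw/w)² + (1·δy/y)² + (-2·δc/c)²) = √(0.0105 + 0.000671 + 0.00253) = 0.117
Q = 1.06, so δQ = 0.117 × 1.06 = 0.123.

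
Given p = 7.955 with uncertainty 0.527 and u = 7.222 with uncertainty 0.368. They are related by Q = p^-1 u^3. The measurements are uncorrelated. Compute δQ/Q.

0.167

Each factor contributes (exponent × relative error)² to (δQ/Q)²:
  (-1·δp/p)² = (-1×0.0662)² = 0.00439;  (3·δu/u)² = (3×0.0510)² = 0.0234
δQ/Q = √(0.0278) = 0.167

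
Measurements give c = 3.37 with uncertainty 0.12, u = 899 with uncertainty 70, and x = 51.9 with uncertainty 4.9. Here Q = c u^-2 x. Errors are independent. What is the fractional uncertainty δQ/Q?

0.186

Q is a product of powers, so relative uncertainties combine in quadrature:
  (1·δc/c)² = (1×0.0356)² = 0.00127;  (-2·δu/u)² = (-2×0.0779)² = 0.0243;  (1·δx/x)² = (1×0.0944)² = 0.00891
δQ/Q = √(0.0344) = 0.186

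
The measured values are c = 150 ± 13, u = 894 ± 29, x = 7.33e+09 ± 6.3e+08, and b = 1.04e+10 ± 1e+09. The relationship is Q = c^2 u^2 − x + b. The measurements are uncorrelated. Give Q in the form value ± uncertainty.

Let p = c^2·u^2 = 1.8e+10. δp/p = √((2·δc/c)² + (2·δu/u)²) = √(0.0300 + 0.00421) = 0.185, so δp = 3.33e+09.
Q = p − x + b: δQ = √(δp² + δx² + δb²) = √(1.11e+19 + 3.97e+17 + 1e+18) = 3.53e+09
Q = 2.11e+10.

(2.11 ± 0.353) × 10^10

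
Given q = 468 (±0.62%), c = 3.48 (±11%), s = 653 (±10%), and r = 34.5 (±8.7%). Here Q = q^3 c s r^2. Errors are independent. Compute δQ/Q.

Since Q is a product/quotient, work with relative uncertainties:
  (3·δq/q)² = (3×0.00620)² = 0.000346;  (1·δc/c)² = (1×0.110)² = 0.0121;  (1·δs/s)² = (1×0.100)² = 0.0100;  (2·δr/r)² = (2×0.0870)² = 0.0303
δQ/Q = √(0.0527) = 0.230

0.230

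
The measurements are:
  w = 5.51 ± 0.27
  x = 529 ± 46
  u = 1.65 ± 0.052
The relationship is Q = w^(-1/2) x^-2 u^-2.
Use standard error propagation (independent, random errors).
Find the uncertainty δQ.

1.04e-07

Q is a product of powers, so relative uncertainties combine in quadrature:
  (−½·δw/w)² = (-0.5×0.0490)² = 0.000600;  (-2·δx/x)² = (-2×0.0870)² = 0.0302;  (-2·δu/u)² = (-2×0.0315)² = 0.00397
δQ/Q = √(0.0348) = 0.187
Q = 5.59e-07, so δQ = 0.187 × 5.59e-07 = 1.04e-07.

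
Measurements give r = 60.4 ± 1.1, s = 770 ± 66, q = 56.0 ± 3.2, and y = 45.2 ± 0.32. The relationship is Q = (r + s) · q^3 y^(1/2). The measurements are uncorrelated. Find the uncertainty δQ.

Let u = r + s = 830. δu = √(δr² + δs²) = √(1.21 + 4360) = 66.0, so δu/u = 0.0795.
Q is then a monomial in u, q, y:
δQ/Q = √((δu/u)² + (3·δq/q)² + (½·δy/y)²) = √(0.00632 + 0.0294 + 1.25e-05) = 0.189
Q = 9.8e+08, so δQ = 0.189 × 9.8e+08 = 1.85e+08.

1.85e+08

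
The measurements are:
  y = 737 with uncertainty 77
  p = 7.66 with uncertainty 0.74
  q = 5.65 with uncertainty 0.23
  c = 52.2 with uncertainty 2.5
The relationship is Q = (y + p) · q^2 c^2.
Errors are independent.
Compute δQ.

Let u = y + p = 745. δu = √(δy² + δp²) = √(5930 + 0.548) = 77.0, so δu/u = 0.103.
Q is then a monomial in u, q, c:
δQ/Q = √((δu/u)² + (2·δq/q)² + (2·δc/c)²) = √(0.0107 + 0.00663 + 0.00917) = 0.163
Q = 6.48e+07, so δQ = 0.163 × 6.48e+07 = 1.05e+07.

1.05e+07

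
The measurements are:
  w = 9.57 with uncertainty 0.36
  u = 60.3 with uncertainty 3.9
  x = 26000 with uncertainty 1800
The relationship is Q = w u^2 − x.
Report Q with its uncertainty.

8800 ± 5020

Let p = w·u^2 = 34800. δp/p = √((1·δw/w)² + (2·δu/u)²) = √(0.00142 + 0.0167) = 0.135, so δp = 4690.
Q = p − x: δQ = √(δp² + δx²) = √(2.2e+07 + 3.24e+06) = 5020
Q = 8800.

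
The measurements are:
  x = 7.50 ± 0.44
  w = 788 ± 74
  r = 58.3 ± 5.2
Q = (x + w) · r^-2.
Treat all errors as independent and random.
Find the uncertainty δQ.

Let u = x + w = 796. δu = √(δx² + δw²) = √(0.194 + 5480) = 74.0, so δu/u = 0.0930.
Q is then a monomial in u, r:
δQ/Q = √((δu/u)² + (-2·δr/r)²) = √(0.00865 + 0.0318) = 0.201
Q = 0.234, so δQ = 0.201 × 0.234 = 0.0471.

0.0471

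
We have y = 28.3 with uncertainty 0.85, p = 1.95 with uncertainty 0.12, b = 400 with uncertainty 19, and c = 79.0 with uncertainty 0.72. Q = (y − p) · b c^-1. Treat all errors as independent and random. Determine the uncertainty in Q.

Let u = y − p = 26.4. δu = √(δy² + δp²) = √(0.722 + 0.0144) = 0.858, so δu/u = 0.0326.
Q is then a monomial in u, b, c:
δQ/Q = √((δu/u)² + (1·δb/b)² + (-1·δc/c)²) = √(0.00106 + 0.00226 + 8.31e-05) = 0.0583
Q = 133, so δQ = 0.0583 × 133 = 7.78.

7.78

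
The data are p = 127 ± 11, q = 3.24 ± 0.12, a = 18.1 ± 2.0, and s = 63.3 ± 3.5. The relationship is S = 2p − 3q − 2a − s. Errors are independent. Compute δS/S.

Sums and differences: (δS)² = Σ (cᵢ δxᵢ)².
  (2·δp)² = 484;  (3·δq)² = 0.130;  (2·δa)² = 16.0;  (δs)² = 12.2
δS = √(512) = 22.6
S = 145, so δS/S = 22.6/145 = 0.156.

0.156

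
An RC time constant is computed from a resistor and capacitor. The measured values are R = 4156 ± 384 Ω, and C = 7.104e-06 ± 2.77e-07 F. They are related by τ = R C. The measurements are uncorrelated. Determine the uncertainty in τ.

0.00296 s

Each factor contributes (exponent × relative error)² to (δτ/τ)²:
  (1·δR/R)² = (1×0.0924)² = 0.00854;  (1·δC/C)² = (1×0.0390)² = 0.00152
δτ/τ = √(0.0101) = 0.100
τ = 0.02952 s, so δτ = 0.100 × 0.02952 = 0.00296 s.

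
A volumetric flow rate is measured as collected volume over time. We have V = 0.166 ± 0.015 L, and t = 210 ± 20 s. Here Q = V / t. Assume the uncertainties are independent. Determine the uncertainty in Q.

Since Q is a product/quotient, work with relative uncertainties:
  (1·δV/V)² = (1×0.0904)² = 0.00817;  (-1·δt/t)² = (-1×0.0952)² = 0.00907
δQ/Q = √(0.0172) = 0.131
Q = 0.000790 L/s, so δQ = 0.131 × 0.000790 = 0.000104 L/s.

0.000104 L/s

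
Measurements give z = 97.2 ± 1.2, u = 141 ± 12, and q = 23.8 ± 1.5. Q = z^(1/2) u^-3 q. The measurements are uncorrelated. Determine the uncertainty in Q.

For a monomial Q ∝ z^(1/2), u^-3, q, fractional errors add in quadrature:
  (½·δz/z)² = (0.5×0.0123)² = 3.81e-05;  (-3·δu/u)² = (-3×0.0851)² = 0.0652;  (1·δq/q)² = (1×0.0630)² = 0.00397
δQ/Q = √(0.0692) = 0.263
Q = 8.37e-05, so δQ = 0.263 × 8.37e-05 = 2.2e-05.

2.2e-05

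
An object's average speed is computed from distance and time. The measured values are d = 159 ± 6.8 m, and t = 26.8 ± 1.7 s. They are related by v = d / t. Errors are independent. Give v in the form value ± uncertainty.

Relative error in a monomial: (δv/v)² = Σ (nᵢ · δxᵢ/xᵢ)².
  (1·δd/d)² = (1×0.0428)² = 0.00183;  (-1·δt/t)² = (-1×0.0634)² = 0.00402
δv/v = √(0.00585) = 0.0765
v = 5.93 m/s, so δv = 0.0765 × 5.93 = 0.454 m/s.

5.93 ± 0.454 m/s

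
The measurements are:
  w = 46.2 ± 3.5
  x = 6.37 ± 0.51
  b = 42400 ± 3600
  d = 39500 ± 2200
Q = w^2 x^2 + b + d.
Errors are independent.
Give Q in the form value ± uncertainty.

Let p = w^2·x^2 = 86600. δp/p = √((2·δw/w)² + (2·δx/x)²) = √(0.0230 + 0.0256) = 0.220, so δp = 19100.
Q = p + b + d: δQ = √(δp² + δb² + δd²) = √(3.65e+08 + 1.3e+07 + 4.84e+06) = 19600
Q = 1.69e+05.

(1.69 ± 0.196) × 10^5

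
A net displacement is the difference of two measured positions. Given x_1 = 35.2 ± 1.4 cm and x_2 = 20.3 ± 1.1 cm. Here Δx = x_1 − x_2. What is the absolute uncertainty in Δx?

Absolute uncertainties add in quadrature for a linear combination:
  (δx_1)² = 1.96;  (δx_2)² = 1.21
δΔx = √(3.17) = 1.78 cm

1.78 cm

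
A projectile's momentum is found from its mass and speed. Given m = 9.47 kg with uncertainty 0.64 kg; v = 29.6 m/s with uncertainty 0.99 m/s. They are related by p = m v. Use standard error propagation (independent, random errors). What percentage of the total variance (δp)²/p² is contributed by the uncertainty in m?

80.3%

(δp/p)² = (1·δm/m)² + (1·δv/v)²
  m term: (1×0.0676)² = 0.00457
  v term: (1×0.0334)² = 0.00112
Total = 0.00569. Share from m = 0.00457/0.00569 = 0.803.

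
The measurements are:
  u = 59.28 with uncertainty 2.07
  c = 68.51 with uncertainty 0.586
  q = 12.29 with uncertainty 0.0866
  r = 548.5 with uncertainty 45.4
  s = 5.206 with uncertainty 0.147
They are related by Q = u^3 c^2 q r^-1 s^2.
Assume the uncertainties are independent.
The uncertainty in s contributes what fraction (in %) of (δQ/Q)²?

(δQ/Q)² = (3·δu/u)² + (2·δc/c)² + (1·δq/q)² + (-1·δr/r)² + (2·δs/s)²
  u term: (3×0.0349)² = 0.0110
  c term: (2×0.00855)² = 0.000293
  q term: (1×0.00705)² = 4.97e-05
  r term: (-1×0.0828)² = 0.00685
  s term: (2×0.0282)² = 0.00319
Total = 0.0214. Share from s = 0.00319/0.0214 = 0.149.

14.9%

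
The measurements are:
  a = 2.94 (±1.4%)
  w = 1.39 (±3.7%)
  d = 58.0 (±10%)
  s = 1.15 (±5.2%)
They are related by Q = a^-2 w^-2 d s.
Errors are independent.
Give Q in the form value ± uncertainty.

3.99 ± 0.550

For a monomial Q ∝ a^-2, w^-2, d, s, fractional errors add in quadrature:
  (-2·δa/a)² = (-2×0.0140)² = 0.000784;  (-2·δw/w)² = (-2×0.0370)² = 0.00548;  (1·δd/d)² = (1×0.100)² = 0.0100;  (1·δs/s)² = (1×0.0520)² = 0.00270
δQ/Q = √(0.0190) = 0.138
Q = 3.99, so δQ = 0.138 × 3.99 = 0.550.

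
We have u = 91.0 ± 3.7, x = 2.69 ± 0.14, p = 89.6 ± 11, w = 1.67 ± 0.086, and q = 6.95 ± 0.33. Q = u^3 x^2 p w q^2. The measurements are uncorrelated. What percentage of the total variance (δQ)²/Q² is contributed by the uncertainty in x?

20.7%

(δQ/Q)² = (3·δu/u)² + (2·δx/x)² + (1·δp/p)² + (1·δw/w)² + (2·δq/q)²
  u term: (3×0.0407)² = 0.0149
  x term: (2×0.0520)² = 0.0108
  p term: (1×0.123)² = 0.0151
  w term: (1×0.0515)² = 0.00265
  q term: (2×0.0475)² = 0.00902
Total = 0.0525. Share from x = 0.0108/0.0525 = 0.207.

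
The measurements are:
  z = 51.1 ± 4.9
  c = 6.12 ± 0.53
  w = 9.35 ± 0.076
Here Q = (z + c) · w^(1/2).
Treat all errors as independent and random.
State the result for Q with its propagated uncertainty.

Let u = z + c = 57.2. δu = √(δz² + δc²) = √(24.0 + 0.281) = 4.93, so δu/u = 0.0861.
Q is then a monomial in u, w:
δQ/Q = √((δu/u)² + (½·δw/w)²) = √(0.00742 + 1.65e-05) = 0.0862
Q = 175, so δQ = 0.0862 × 175 = 15.1.

175 ± 15.1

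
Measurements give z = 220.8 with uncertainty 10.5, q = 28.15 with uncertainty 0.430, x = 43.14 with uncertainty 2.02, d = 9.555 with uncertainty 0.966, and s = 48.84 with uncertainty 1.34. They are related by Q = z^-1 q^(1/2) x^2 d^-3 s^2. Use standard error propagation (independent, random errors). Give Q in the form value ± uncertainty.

Each factor contributes (exponent × relative error)² to (δQ/Q)²:
  (-1·δz/z)² = (-1×0.0476)² = 0.00226;  (½·δq/q)² = (0.5×0.0153)² = 5.83e-05;  (2·δx/x)² = (2×0.0468)² = 0.00877;  (-3·δd/d)² = (-3×0.101)² = 0.0920;  (2·δs/s)² = (2×0.0274)² = 0.00301
δQ/Q = √(0.106) = 0.326
Q = 122.3, so δQ = 0.326 × 122.3 = 39.8.

122.3 ± 39.8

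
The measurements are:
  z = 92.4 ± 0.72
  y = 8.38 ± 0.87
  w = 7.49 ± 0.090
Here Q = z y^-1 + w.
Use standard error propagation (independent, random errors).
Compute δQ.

Let p = z·y^-1 = 11.0. δp/p = √((1·δz/z)² + (-1·δy/y)²) = √(6.07e-05 + 0.0108) = 0.104, so δp = 1.15.
Q = p + w: δQ = √(δp² + δw²) = √(1.32 + 0.00810) = 1.15

1.15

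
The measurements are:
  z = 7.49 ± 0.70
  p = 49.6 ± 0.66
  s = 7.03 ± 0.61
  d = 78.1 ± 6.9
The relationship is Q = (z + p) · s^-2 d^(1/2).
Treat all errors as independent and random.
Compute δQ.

Let u = z + p = 57.1. δu = √(δz² + δp²) = √(0.490 + 0.436) = 0.962, so δu/u = 0.0169.
Q is then a monomial in u, s, d:
δQ/Q = √((δu/u)² + (-2·δs/s)² + (½·δd/d)²) = √(0.000284 + 0.0301 + 0.00195) = 0.180
Q = 10.2, so δQ = 0.180 × 10.2 = 1.84.

1.84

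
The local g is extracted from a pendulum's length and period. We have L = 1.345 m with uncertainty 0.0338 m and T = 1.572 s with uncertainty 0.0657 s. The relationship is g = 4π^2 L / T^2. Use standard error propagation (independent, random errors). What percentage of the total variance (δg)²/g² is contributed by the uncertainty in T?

(δg/g)² = (1·δL/L)² + (-2·δT/T)²
  L term: (1×0.0251)² = 0.000632
  T term: (-2×0.0418)² = 0.00699
Total = 0.00762. Share from T = 0.00699/0.00762 = 0.917.

91.7%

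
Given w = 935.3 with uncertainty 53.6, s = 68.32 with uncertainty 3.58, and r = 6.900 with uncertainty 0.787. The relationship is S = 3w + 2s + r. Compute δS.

For a sum/difference, combine absolute errors in quadrature:
  (3·δw)² = 25900;  (2·δs)² = 51.3;  (δr)² = 0.619
δS = √(25900) = 161

161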